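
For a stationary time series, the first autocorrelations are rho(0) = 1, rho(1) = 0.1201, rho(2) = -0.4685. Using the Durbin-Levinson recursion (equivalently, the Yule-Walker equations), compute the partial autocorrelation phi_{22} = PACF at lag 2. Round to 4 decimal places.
\phi_{22} = -0.4900

The PACF at lag k is phi_{kk}, the last component of the solution
to the Yule-Walker system G_k phi = r_k where
  (G_k)_{ij} = rho(|i - j|), (r_k)_i = rho(i), i,j = 1..k.
Equivalently, Durbin-Levinson gives phi_{kk} iteratively:
  phi_{11} = rho(1)
  phi_{kk} = [rho(k) - sum_{j=1..k-1} phi_{k-1,j} rho(k-j)]
            / [1 - sum_{j=1..k-1} phi_{k-1,j} rho(j)],
  phi_{k,j} = phi_{k-1,j} - phi_{kk} phi_{k-1,k-j},  j = 1..k-1.
Step k = 1:
  phi_11 = rho(1) = 0.1201.
Step k = 2:
  phi_22 = [rho(2) - phi_11 rho(1)] / [1 - phi_11 rho(1)] = [-0.4685 - (0.1201)(0.1201)] / [1 - (0.1201)(0.1201)]
         = -0.48292401 / 0.98557599 = -0.49.
Therefore phi_{22} = -0.4900.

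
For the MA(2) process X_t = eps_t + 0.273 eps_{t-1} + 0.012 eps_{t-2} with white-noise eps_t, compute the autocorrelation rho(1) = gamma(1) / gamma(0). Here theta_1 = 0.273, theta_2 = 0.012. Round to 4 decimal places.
\rho(1) = 0.2571

For an MA(q) process with theta_0 = 1, the autocovariance is
  gamma(k) = sigma^2 * sum_{i=0..q-k} theta_i * theta_{i+k},
and rho(k) = gamma(k) / gamma(0). Sigma^2 cancels.
  numerator   = (1)*(0.273) + (0.273)*(0.012) = 0.276276.
  denominator = (1)^2 + (0.273)^2 + (0.012)^2 = 1.074673.
  rho(1) = 0.276276 / 1.074673 = 0.2571.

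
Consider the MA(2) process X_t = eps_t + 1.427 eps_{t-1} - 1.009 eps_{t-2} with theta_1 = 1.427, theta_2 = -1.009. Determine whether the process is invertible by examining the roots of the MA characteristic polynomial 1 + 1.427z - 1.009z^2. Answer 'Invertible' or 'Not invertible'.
\text{Not invertible}

The MA(q) characteristic polynomial is P(z) = 1 + 1.427z - 1.009z^2.
Invertibility requires all roots to lie outside the unit circle, i.e. |z| > 1 for every root.
Set 1 + (1.427) z + (-1.009) z^2 = 0, i.e. a z^2 + b z + c = 0 with a = -1.009, b = 1.427, c = 1.
Discriminant D = b^2 - 4ac = (1.427)^2 - 4*(-1.009)*1 = 2.036329 - (-4.036) = 6.072329.
D >= 0, so the roots are real: z = (-b +/- sqrt(D)) / (2a) = (-1.427 +/- 2.46421) / (-2.018).
  z_1 = (-1.427 + 2.46421) / (-2.018) = -0.514,   |z_1| = 0.514.
  z_2 = (-1.427 - 2.46421) / (-2.018) = 1.9283,   |z_2| = 1.9283.
Moduli of all roots: 0.5140, 1.9283.
All moduli strictly greater than 1? No.
Verdict: Not invertible.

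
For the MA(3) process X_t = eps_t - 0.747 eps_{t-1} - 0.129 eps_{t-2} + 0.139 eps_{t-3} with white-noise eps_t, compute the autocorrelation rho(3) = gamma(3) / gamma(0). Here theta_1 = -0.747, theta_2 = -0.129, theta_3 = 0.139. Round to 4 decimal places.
\rho(3) = 0.0872

For an MA(q) process with theta_0 = 1, the autocovariance is
  gamma(k) = sigma^2 * sum_{i=0..q-k} theta_i * theta_{i+k},
and rho(k) = gamma(k) / gamma(0). Sigma^2 cancels.
  numerator   = (1)*(0.139) = 0.139.
  denominator = (1)^2 + (-0.747)^2 + (-0.129)^2 + (0.139)^2 = 1.593971.
  rho(3) = 0.139 / 1.593971 = 0.0872.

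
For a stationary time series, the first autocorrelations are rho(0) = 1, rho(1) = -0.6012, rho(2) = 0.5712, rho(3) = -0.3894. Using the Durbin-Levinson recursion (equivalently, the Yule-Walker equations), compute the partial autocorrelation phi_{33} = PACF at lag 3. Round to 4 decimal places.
\phi_{33} = 0.0679

The PACF at lag k is phi_{kk}, the last component of the solution
to the Yule-Walker system G_k phi = r_k where
  (G_k)_{ij} = rho(|i - j|), (r_k)_i = rho(i), i,j = 1..k.
Equivalently, Durbin-Levinson gives phi_{kk} iteratively:
  phi_{11} = rho(1)
  phi_{kk} = [rho(k) - sum_{j=1..k-1} phi_{k-1,j} rho(k-j)]
            / [1 - sum_{j=1..k-1} phi_{k-1,j} rho(j)],
  phi_{k,j} = phi_{k-1,j} - phi_{kk} phi_{k-1,k-j},  j = 1..k-1.
Step k = 1:
  phi_11 = rho(1) = -0.6012.
Step k = 2:
  phi_22 = [rho(2) - phi_11 rho(1)] / [1 - phi_11 rho(1)] = [0.5712 - (-0.6012)(-0.6012)] / [1 - (-0.6012)(-0.6012)]
         = 0.20975856 / 0.63855856 = 0.328488.
  Update: phi_21 = phi_11 - phi_22 phi_11 = -0.6012 - (0.328488)(-0.6012) = -0.403713.
Step k = 3:
  phi_33 = [rho(3) - phi_21 rho(2) - phi_22 rho(1)] / [1 - phi_21 rho(1) - phi_22 rho(2)]
    numerator   = -0.3894 - (-0.403713)(0.5712) - (0.328488)(-0.6012) = 0.03868775
    denominator = 1 - (-0.403713)(-0.6012) - (0.328488)(0.5712) = 0.56965548
  phi_33 = 0.03868775 / 0.56965548 = 0.0679.
Therefore phi_{33} = 0.0679.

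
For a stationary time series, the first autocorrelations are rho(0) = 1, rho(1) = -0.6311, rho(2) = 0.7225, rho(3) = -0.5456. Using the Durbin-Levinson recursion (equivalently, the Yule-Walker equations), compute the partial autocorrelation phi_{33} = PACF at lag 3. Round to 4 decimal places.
\phi_{33} = 0.0111

The PACF at lag k is phi_{kk}, the last component of the solution
to the Yule-Walker system G_k phi = r_k where
  (G_k)_{ij} = rho(|i - j|), (r_k)_i = rho(i), i,j = 1..k.
Equivalently, Durbin-Levinson gives phi_{kk} iteratively:
  phi_{11} = rho(1)
  phi_{kk} = [rho(k) - sum_{j=1..k-1} phi_{k-1,j} rho(k-j)]
            / [1 - sum_{j=1..k-1} phi_{k-1,j} rho(j)],
  phi_{k,j} = phi_{k-1,j} - phi_{kk} phi_{k-1,k-j},  j = 1..k-1.
Step k = 1:
  phi_11 = rho(1) = -0.6311.
Step k = 2:
  phi_22 = [rho(2) - phi_11 rho(1)] / [1 - phi_11 rho(1)] = [0.7225 - (-0.6311)(-0.6311)] / [1 - (-0.6311)(-0.6311)]
         = 0.32421279 / 0.60171279 = 0.538817.
  Update: phi_21 = phi_11 - phi_22 phi_11 = -0.6311 - (0.538817)(-0.6311) = -0.291053.
Step k = 3:
  phi_33 = [rho(3) - phi_21 rho(2) - phi_22 rho(1)] / [1 - phi_21 rho(1) - phi_22 rho(2)]
    numerator   = -0.5456 - (-0.291053)(0.7225) - (0.538817)(-0.6311) = 0.00473282
    denominator = 1 - (-0.291053)(-0.6311) - (0.538817)(0.7225) = 0.42702158
  phi_33 = 0.00473282 / 0.42702158 = 0.0111.
Therefore phi_{33} = 0.0111.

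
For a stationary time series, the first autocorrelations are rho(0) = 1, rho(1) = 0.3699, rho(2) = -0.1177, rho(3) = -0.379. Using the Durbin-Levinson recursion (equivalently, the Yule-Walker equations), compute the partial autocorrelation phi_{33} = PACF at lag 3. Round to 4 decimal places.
\phi_{33} = -0.2710

The PACF at lag k is phi_{kk}, the last component of the solution
to the Yule-Walker system G_k phi = r_k where
  (G_k)_{ij} = rho(|i - j|), (r_k)_i = rho(i), i,j = 1..k.
Equivalently, Durbin-Levinson gives phi_{kk} iteratively:
  phi_{11} = rho(1)
  phi_{kk} = [rho(k) - sum_{j=1..k-1} phi_{k-1,j} rho(k-j)]
            / [1 - sum_{j=1..k-1} phi_{k-1,j} rho(j)],
  phi_{k,j} = phi_{k-1,j} - phi_{kk} phi_{k-1,k-j},  j = 1..k-1.
Step k = 1:
  phi_11 = rho(1) = 0.3699.
Step k = 2:
  phi_22 = [rho(2) - phi_11 rho(1)] / [1 - phi_11 rho(1)] = [-0.1177 - (0.3699)(0.3699)] / [1 - (0.3699)(0.3699)]
         = -0.25452601 / 0.86317399 = -0.294872.
  Update: phi_21 = phi_11 - phi_22 phi_11 = 0.3699 - (-0.294872)(0.3699) = 0.478973.
Step k = 3:
  phi_33 = [rho(3) - phi_21 rho(2) - phi_22 rho(1)] / [1 - phi_21 rho(1) - phi_22 rho(2)]
    numerator   = -0.379 - (0.478973)(-0.1177) - (-0.294872)(0.3699) = -0.21355163
    denominator = 1 - (0.478973)(0.3699) - (-0.294872)(-0.1177) = 0.78812135
  phi_33 = -0.21355163 / 0.78812135 = -0.271.
Therefore phi_{33} = -0.2710.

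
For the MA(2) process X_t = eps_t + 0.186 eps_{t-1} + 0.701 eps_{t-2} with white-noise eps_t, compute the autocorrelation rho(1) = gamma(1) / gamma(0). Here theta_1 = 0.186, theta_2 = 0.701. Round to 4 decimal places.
\rho(1) = 0.2073

For an MA(q) process with theta_0 = 1, the autocovariance is
  gamma(k) = sigma^2 * sum_{i=0..q-k} theta_i * theta_{i+k},
and rho(k) = gamma(k) / gamma(0). Sigma^2 cancels.
  numerator   = (1)*(0.186) + (0.186)*(0.701) = 0.316386.
  denominator = (1)^2 + (0.186)^2 + (0.701)^2 = 1.525997.
  rho(1) = 0.316386 / 1.525997 = 0.2073.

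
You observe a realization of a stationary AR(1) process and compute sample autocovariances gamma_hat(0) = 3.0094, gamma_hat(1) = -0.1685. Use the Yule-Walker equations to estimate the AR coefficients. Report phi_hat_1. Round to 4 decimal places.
\hat\phi_{1} = -0.0560

The Yule-Walker equations for an AR(p) process read, in matrix form,
  Gamma_p phi = r_p,   with   (Gamma_p)_{ij} = gamma(|i - j|),
                       (r_p)_i = gamma(i),   i,j = 1..p.
Substitute the sample gammas (Toeplitz matrix and right-hand side of size 1):
  Gamma_p = [[3.0094]]
  r_p     = [-0.1685]
With p = 1 this is the single equation gamma(0) phi_1 = gamma(1):
  phi_hat_1 = gamma(1) / gamma(0) = -0.1685 / 3.0094 = -0.0560.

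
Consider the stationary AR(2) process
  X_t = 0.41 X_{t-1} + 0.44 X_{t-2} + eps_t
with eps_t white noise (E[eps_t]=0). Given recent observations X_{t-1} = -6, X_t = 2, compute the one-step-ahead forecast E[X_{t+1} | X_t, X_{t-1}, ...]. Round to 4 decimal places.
E[X_{t+1} \mid \mathcal F_t] = -1.8200

For an AR(p) model X_t = c + sum_i phi_i X_{t-i} + eps_t, the
one-step-ahead conditional mean is
  E[X_{t+1} | X_t, ...] = c + sum_i phi_i X_{t+1-i}.
Substitute known values:
  E[X_{t+1} | ...] = (0.41) * (2) + (0.44) * (-6)
                   = -1.8200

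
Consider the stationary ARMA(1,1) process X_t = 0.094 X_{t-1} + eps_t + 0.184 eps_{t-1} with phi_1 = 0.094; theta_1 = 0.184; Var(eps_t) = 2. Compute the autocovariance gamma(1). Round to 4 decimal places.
\gamma(1) = 0.5707

Multiply the model equation by X_{t-k} and take expectations. With theta_0 = psi_0 = 1 and psi_j the MA(infinity) weights, this gives
  gamma(k) - sum_i phi_i gamma(k-i) = c_k,
  c_k = sigma^2 * sum_{j=k..q} theta_j psi_{j-k}   (c_k = 0 for k > q),
using gamma(-m) = gamma(m).
psi-weights needed (psi_j = theta_j + sum_i phi_i psi_{j-i}):
  psi_1 = theta_1 + phi_1 = 0.184 + (0.094) = 0.278
Right-hand sides:
  c_0 = sigma^2 (1 + theta_1 psi_1) = 2 * (1 + (0.184)(0.278)) = 2 * 1.051152 = 2.102304
  c_1 = sigma^2 theta_1 = 2 * (0.184) = 0.368
  c_2 = 0
Equations for k = 0 and k = 1 (AR order 1):
  gamma(0) = phi_1 gamma(1) + c_0
  gamma(1) = phi_1 gamma(0) + c_1
Substituting the second into the first: gamma(0) (1 - phi_1^2) = c_0 + phi_1 c_1, so
  gamma(0) = (c_0 + phi_1 c_1) / (1 - phi_1^2) = (2.102304 + (0.094)(0.368)) / (1 - (0.094)^2) = 2.136896 / 0.991164 = 2.155946.
  gamma(1) = phi_1 gamma(0) + c_1 = (0.094)(2.155946) + (0.368) = 0.570659.
Therefore gamma(1) = 0.5707 (to 4 decimal places).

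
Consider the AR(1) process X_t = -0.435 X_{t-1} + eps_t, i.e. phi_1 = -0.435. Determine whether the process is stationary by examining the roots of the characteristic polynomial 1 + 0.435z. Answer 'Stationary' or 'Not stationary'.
\text{Stationary}

The AR(p) characteristic polynomial is P(z) = 1 + 0.435z.
Stationarity requires all roots to lie outside the unit circle, i.e. |z| > 1 for every root.
This is linear in z: 1 + (0.435) z = 0  =>  z = -1/(0.435) = -2.298851,  |z| = 2.298851.
Moduli of all roots: 2.2989.
All moduli strictly greater than 1? Yes.
Verdict: Stationary.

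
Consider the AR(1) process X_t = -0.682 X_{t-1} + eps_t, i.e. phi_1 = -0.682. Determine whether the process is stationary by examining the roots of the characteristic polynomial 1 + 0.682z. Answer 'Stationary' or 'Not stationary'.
\text{Stationary}

The AR(p) characteristic polynomial is P(z) = 1 + 0.682z.
Stationarity requires all roots to lie outside the unit circle, i.e. |z| > 1 for every root.
This is linear in z: 1 + (0.682) z = 0  =>  z = -1/(0.682) = -1.466276,  |z| = 1.466276.
Moduli of all roots: 1.4663.
All moduli strictly greater than 1? Yes.
Verdict: Stationary.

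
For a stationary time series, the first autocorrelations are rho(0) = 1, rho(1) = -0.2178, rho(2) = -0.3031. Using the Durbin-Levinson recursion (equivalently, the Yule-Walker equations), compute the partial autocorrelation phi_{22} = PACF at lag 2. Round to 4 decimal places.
\phi_{22} = -0.3680

The PACF at lag k is phi_{kk}, the last component of the solution
to the Yule-Walker system G_k phi = r_k where
  (G_k)_{ij} = rho(|i - j|), (r_k)_i = rho(i), i,j = 1..k.
Equivalently, Durbin-Levinson gives phi_{kk} iteratively:
  phi_{11} = rho(1)
  phi_{kk} = [rho(k) - sum_{j=1..k-1} phi_{k-1,j} rho(k-j)]
            / [1 - sum_{j=1..k-1} phi_{k-1,j} rho(j)],
  phi_{k,j} = phi_{k-1,j} - phi_{kk} phi_{k-1,k-j},  j = 1..k-1.
Step k = 1:
  phi_11 = rho(1) = -0.2178.
Step k = 2:
  phi_22 = [rho(2) - phi_11 rho(1)] / [1 - phi_11 rho(1)] = [-0.3031 - (-0.2178)(-0.2178)] / [1 - (-0.2178)(-0.2178)]
         = -0.35053684 / 0.95256316 = -0.368.
Therefore phi_{22} = -0.3680.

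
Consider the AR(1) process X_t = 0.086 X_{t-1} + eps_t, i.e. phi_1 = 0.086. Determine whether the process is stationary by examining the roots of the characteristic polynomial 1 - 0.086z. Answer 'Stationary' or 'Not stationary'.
\text{Stationary}

The AR(p) characteristic polynomial is P(z) = 1 - 0.086z.
Stationarity requires all roots to lie outside the unit circle, i.e. |z| > 1 for every root.
This is linear in z: 1 + (-0.086) z = 0  =>  z = -1/(-0.086) = 11.627907,  |z| = 11.627907.
Moduli of all roots: 11.6279.
All moduli strictly greater than 1? Yes.
Verdict: Stationary.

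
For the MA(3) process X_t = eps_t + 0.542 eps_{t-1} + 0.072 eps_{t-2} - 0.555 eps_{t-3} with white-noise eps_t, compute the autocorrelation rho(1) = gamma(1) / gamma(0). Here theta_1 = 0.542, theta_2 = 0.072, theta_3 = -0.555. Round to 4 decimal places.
\rho(1) = 0.3367

For an MA(q) process with theta_0 = 1, the autocovariance is
  gamma(k) = sigma^2 * sum_{i=0..q-k} theta_i * theta_{i+k},
and rho(k) = gamma(k) / gamma(0). Sigma^2 cancels.
  numerator   = (1)*(0.542) + (0.542)*(0.072) + (0.072)*(-0.555) = 0.541064.
  denominator = (1)^2 + (0.542)^2 + (0.072)^2 + (-0.555)^2 = 1.606973.
  rho(1) = 0.541064 / 1.606973 = 0.3367.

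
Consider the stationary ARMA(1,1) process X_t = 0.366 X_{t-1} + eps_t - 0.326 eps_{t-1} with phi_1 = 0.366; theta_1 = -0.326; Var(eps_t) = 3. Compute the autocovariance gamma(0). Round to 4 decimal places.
\gamma(0) = 3.0055

Multiply the model equation by X_{t-k} and take expectations. With theta_0 = psi_0 = 1 and psi_j the MA(infinity) weights, this gives
  gamma(k) - sum_i phi_i gamma(k-i) = c_k,
  c_k = sigma^2 * sum_{j=k..q} theta_j psi_{j-k}   (c_k = 0 for k > q),
using gamma(-m) = gamma(m).
psi-weights needed (psi_j = theta_j + sum_i phi_i psi_{j-i}):
  psi_1 = theta_1 + phi_1 = -0.326 + (0.366) = 0.04
Right-hand sides:
  c_0 = sigma^2 (1 + theta_1 psi_1) = 3 * (1 + (-0.326)(0.04)) = 3 * 0.98696 = 2.96088
  c_1 = sigma^2 theta_1 = 3 * (-0.326) = -0.978
  c_2 = 0
Equations for k = 0 and k = 1 (AR order 1):
  gamma(0) = phi_1 gamma(1) + c_0
  gamma(1) = phi_1 gamma(0) + c_1
Substituting the second into the first: gamma(0) (1 - phi_1^2) = c_0 + phi_1 c_1, so
  gamma(0) = (c_0 + phi_1 c_1) / (1 - phi_1^2) = (2.96088 + (0.366)(-0.978)) / (1 - (0.366)^2) = 2.602932 / 0.866044 = 3.005542.
Therefore gamma(0) = 3.0055 (to 4 decimal places).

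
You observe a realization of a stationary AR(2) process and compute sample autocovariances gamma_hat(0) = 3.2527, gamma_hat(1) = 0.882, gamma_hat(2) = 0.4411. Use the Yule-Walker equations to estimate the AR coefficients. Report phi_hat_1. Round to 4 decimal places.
\hat\phi_{1} = 0.2530

The Yule-Walker equations for an AR(p) process read, in matrix form,
  Gamma_p phi = r_p,   with   (Gamma_p)_{ij} = gamma(|i - j|),
                       (r_p)_i = gamma(i),   i,j = 1..p.
Substitute the sample gammas (Toeplitz matrix and right-hand side of size 2):
  Gamma_p = [[3.2527, 0.882], [0.882, 3.2527]]
  r_p     = [0.882, 0.4411]
Written out:
  3.2527 phi_1 + 0.882 phi_2 = 0.882
  0.882 phi_1 + 3.2527 phi_2 = 0.4411
Solve by Cramer's rule:
  det = gamma(0)^2 - gamma(1)^2 = (3.2527)^2 - (0.882)^2 = 10.58005729 - 0.777924 = 9.80213329
  phi_hat_1 = [gamma(1) gamma(0) - gamma(1) gamma(2)] / det = [(0.882)(3.2527) - (0.882)(0.4411)] / 9.80213329 = 2.4798312 / 9.80213329 = 0.253
  phi_hat_2 = [gamma(0) gamma(2) - gamma(1)^2] / det = [(3.2527)(0.4411) - (0.882)^2] / 9.80213329 = 0.65684197 / 9.80213329 = 0.067
So phi_hat = [0.2530, 0.0670].
Therefore phi_hat_1 = 0.2530.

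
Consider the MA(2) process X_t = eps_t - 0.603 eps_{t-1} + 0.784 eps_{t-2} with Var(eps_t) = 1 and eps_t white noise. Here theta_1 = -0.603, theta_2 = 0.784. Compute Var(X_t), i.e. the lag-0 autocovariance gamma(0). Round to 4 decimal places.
\gamma(0) = 1.9783

For an MA(q) process X_t = eps_t + sum_i theta_i eps_{t-i} with
Var(eps_t) = sigma^2, the variance is
  gamma(0) = sigma^2 * (1 + sum_i theta_i^2).
  sum_i theta_i^2 = (-0.603)^2 + (0.784)^2 = 0.363609 + 0.614656 = 0.978265.
  gamma(0) = 1 * (1 + 0.978265) = 1 * 1.978265 = 1.978265, which rounds to 1.9783.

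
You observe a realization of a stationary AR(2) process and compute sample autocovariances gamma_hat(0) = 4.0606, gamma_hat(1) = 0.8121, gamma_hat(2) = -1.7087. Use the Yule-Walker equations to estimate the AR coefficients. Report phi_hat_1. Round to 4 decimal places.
\hat\phi_{1} = 0.2960

The Yule-Walker equations for an AR(p) process read, in matrix form,
  Gamma_p phi = r_p,   with   (Gamma_p)_{ij} = gamma(|i - j|),
                       (r_p)_i = gamma(i),   i,j = 1..p.
Substitute the sample gammas (Toeplitz matrix and right-hand side of size 2):
  Gamma_p = [[4.0606, 0.8121], [0.8121, 4.0606]]
  r_p     = [0.8121, -1.7087]
Written out:
  4.0606 phi_1 + 0.8121 phi_2 = 0.8121
  0.8121 phi_1 + 4.0606 phi_2 = -1.7087
Solve by Cramer's rule:
  det = gamma(0)^2 - gamma(1)^2 = (4.0606)^2 - (0.8121)^2 = 16.48847236 - 0.65950641 = 15.82896595
  phi_hat_1 = [gamma(1) gamma(0) - gamma(1) gamma(2)] / det = [(0.8121)(4.0606) - (0.8121)(-1.7087)] / 15.82896595 = 4.68524853 / 15.82896595 = 0.296
  phi_hat_2 = [gamma(0) gamma(2) - gamma(1)^2] / det = [(4.0606)(-1.7087) - (0.8121)^2] / 15.82896595 = -7.59785363 / 15.82896595 = -0.48
So phi_hat = [0.2960, -0.4800].
Therefore phi_hat_1 = 0.2960.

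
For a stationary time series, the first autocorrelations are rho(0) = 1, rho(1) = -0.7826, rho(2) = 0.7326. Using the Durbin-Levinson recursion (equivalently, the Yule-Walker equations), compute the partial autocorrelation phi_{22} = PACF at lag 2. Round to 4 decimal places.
\phi_{22} = 0.3100

The PACF at lag k is phi_{kk}, the last component of the solution
to the Yule-Walker system G_k phi = r_k where
  (G_k)_{ij} = rho(|i - j|), (r_k)_i = rho(i), i,j = 1..k.
Equivalently, Durbin-Levinson gives phi_{kk} iteratively:
  phi_{11} = rho(1)
  phi_{kk} = [rho(k) - sum_{j=1..k-1} phi_{k-1,j} rho(k-j)]
            / [1 - sum_{j=1..k-1} phi_{k-1,j} rho(j)],
  phi_{k,j} = phi_{k-1,j} - phi_{kk} phi_{k-1,k-j},  j = 1..k-1.
Step k = 1:
  phi_11 = rho(1) = -0.7826.
Step k = 2:
  phi_22 = [rho(2) - phi_11 rho(1)] / [1 - phi_11 rho(1)] = [0.7326 - (-0.7826)(-0.7826)] / [1 - (-0.7826)(-0.7826)]
         = 0.12013724 / 0.38753724 = 0.31.
Therefore phi_{22} = 0.3100.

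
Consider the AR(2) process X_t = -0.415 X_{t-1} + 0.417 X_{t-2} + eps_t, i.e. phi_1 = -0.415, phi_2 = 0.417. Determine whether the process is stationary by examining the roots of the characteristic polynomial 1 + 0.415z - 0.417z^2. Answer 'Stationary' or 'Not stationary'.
\text{Stationary}

The AR(p) characteristic polynomial is P(z) = 1 + 0.415z - 0.417z^2.
Stationarity requires all roots to lie outside the unit circle, i.e. |z| > 1 for every root.
Set 1 + (0.415) z + (-0.417) z^2 = 0, i.e. a z^2 + b z + c = 0 with a = -0.417, b = 0.415, c = 1.
Discriminant D = b^2 - 4ac = (0.415)^2 - 4*(-0.417)*1 = 0.172225 - (-1.668) = 1.840225.
D >= 0, so the roots are real: z = (-b +/- sqrt(D)) / (2a) = (-0.415 +/- 1.356549) / (-0.834).
  z_1 = (-0.415 + 1.356549) / (-0.834) = -1.129,   |z_1| = 1.129.
  z_2 = (-0.415 - 1.356549) / (-0.834) = 2.1242,   |z_2| = 2.1242.
Moduli of all roots: 1.1290, 2.1242.
All moduli strictly greater than 1? Yes.
Verdict: Stationary.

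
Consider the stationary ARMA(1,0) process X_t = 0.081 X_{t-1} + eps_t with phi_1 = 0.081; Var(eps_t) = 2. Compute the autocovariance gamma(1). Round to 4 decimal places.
\gamma(1) = 0.1631

Multiply the model equation by X_{t-k} and take expectations. With theta_0 = psi_0 = 1 and psi_j the MA(infinity) weights, this gives
  gamma(k) - sum_i phi_i gamma(k-i) = c_k,
  c_k = sigma^2 * sum_{j=k..q} theta_j psi_{j-k}   (c_k = 0 for k > q),
using gamma(-m) = gamma(m).
Pure AR (q = 0): c_0 = sigma^2 = 2, c_k = 0 for k >= 1.
Equations for k = 0 and k = 1 (AR order 1):
  gamma(0) = phi_1 gamma(1) + c_0
  gamma(1) = phi_1 gamma(0) + c_1
Substituting the second into the first: gamma(0) (1 - phi_1^2) = c_0 + phi_1 c_1, so
  gamma(0) = c_0 / (1 - phi_1^2) = 2 / (1 - (0.081)^2) = 2 / 0.993439 = 2.013209.
  gamma(1) = phi_1 gamma(0) = (0.081)(2.013209) = 0.16307.
Therefore gamma(1) = 0.1631 (to 4 decimal places).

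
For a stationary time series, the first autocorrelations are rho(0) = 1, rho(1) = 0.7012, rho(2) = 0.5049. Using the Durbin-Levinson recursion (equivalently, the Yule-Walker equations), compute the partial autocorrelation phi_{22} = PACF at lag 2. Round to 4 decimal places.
\phi_{22} = 0.0260

The PACF at lag k is phi_{kk}, the last component of the solution
to the Yule-Walker system G_k phi = r_k where
  (G_k)_{ij} = rho(|i - j|), (r_k)_i = rho(i), i,j = 1..k.
Equivalently, Durbin-Levinson gives phi_{kk} iteratively:
  phi_{11} = rho(1)
  phi_{kk} = [rho(k) - sum_{j=1..k-1} phi_{k-1,j} rho(k-j)]
            / [1 - sum_{j=1..k-1} phi_{k-1,j} rho(j)],
  phi_{k,j} = phi_{k-1,j} - phi_{kk} phi_{k-1,k-j},  j = 1..k-1.
Step k = 1:
  phi_11 = rho(1) = 0.7012.
Step k = 2:
  phi_22 = [rho(2) - phi_11 rho(1)] / [1 - phi_11 rho(1)] = [0.5049 - (0.7012)(0.7012)] / [1 - (0.7012)(0.7012)]
         = 0.01321856 / 0.50831856 = 0.026.
Therefore phi_{22} = 0.0260.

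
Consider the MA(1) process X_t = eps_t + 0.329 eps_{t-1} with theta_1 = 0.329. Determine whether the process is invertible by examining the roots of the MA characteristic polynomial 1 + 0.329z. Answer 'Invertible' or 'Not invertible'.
\text{Invertible}

The MA(q) characteristic polynomial is P(z) = 1 + 0.329z.
Invertibility requires all roots to lie outside the unit circle, i.e. |z| > 1 for every root.
This is linear in z: 1 + (0.329) z = 0  =>  z = -1/(0.329) = -3.039514,  |z| = 3.039514.
Moduli of all roots: 3.0395.
All moduli strictly greater than 1? Yes.
Verdict: Invertible.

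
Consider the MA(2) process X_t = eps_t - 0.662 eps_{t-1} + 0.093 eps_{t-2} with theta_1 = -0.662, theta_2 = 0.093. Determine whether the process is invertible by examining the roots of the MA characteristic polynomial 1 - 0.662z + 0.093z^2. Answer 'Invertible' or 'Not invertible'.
\text{Invertible}

The MA(q) characteristic polynomial is P(z) = 1 - 0.662z + 0.093z^2.
Invertibility requires all roots to lie outside the unit circle, i.e. |z| > 1 for every root.
Set 1 + (-0.662) z + (0.093) z^2 = 0, i.e. a z^2 + b z + c = 0 with a = 0.093, b = -0.662, c = 1.
Discriminant D = b^2 - 4ac = (-0.662)^2 - 4*(0.093)*1 = 0.438244 - (0.372) = 0.066244.
D >= 0, so the roots are real: z = (-b +/- sqrt(D)) / (2a) = (0.662 +/- 0.257379) / (0.186).
  z_1 = (0.662 + 0.257379) / (0.186) = 4.9429,   |z_1| = 4.9429.
  z_2 = (0.662 - 0.257379) / (0.186) = 2.1754,   |z_2| = 2.1754.
Moduli of all roots: 4.9429, 2.1754.
All moduli strictly greater than 1? Yes.
Verdict: Invertible.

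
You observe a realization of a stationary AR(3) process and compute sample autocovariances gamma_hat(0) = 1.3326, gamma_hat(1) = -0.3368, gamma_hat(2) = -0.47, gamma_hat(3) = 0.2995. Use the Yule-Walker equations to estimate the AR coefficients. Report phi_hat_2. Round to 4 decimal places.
\hat\phi_{2} = -0.4530

The Yule-Walker equations for an AR(p) process read, in matrix form,
  Gamma_p phi = r_p,   with   (Gamma_p)_{ij} = gamma(|i - j|),
                       (r_p)_i = gamma(i),   i,j = 1..p.
Substitute the sample gammas (Toeplitz matrix and right-hand side of size 3):
  Gamma_p = [[1.3326, -0.3368, -0.47], [-0.3368, 1.3326, -0.3368], [-0.47, -0.3368, 1.3326]]
  r_p     = [-0.3368, -0.47, 0.2995]
Written out (R1..R3):
  (R1) 1.3326 phi_1 - 0.3368 phi_2 - 0.47 phi_3 = -0.3368
  (R2) -0.3368 phi_1 + 1.3326 phi_2 - 0.3368 phi_3 = -0.47
  (R3) -0.47 phi_1 - 0.3368 phi_2 + 1.3326 phi_3 = 0.2995
Gaussian elimination:
  R2 <- R2 - (-0.3368/1.3326) R1 = R2 - (-0.252739) R1:  1.247478 phi_2 - 0.455587 phi_3 = -0.555122
  R3 <- R3 - (-0.47/1.3326) R1 = R3 - (-0.352694) R1:  -0.455587 phi_2 + 1.166834 phi_3 = 0.180713
  R3 <- R3 - (-0.455587/1.247478) R2 = R3 - (-0.365207) R2:  1.00045 phi_3 = -0.022022
Back-substitution:
  phi_hat_3 = -0.022022 / 1.00045 = -0.022012
  phi_hat_2 = (-0.555122 - (-0.455587)(-0.022012)) / 1.247478 = -0.453035
  phi_hat_1 = (-0.3368 - (-0.3368)(-0.453035) - (-0.47)(-0.022012)) / 1.3326 = -0.375002
So phi_hat = [-0.3750, -0.4530, -0.0220].
Therefore phi_hat_2 = -0.4530.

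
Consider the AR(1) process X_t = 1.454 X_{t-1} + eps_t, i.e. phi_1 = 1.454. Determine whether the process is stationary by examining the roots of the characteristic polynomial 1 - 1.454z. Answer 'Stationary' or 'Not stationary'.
\text{Not stationary}

The AR(p) characteristic polynomial is P(z) = 1 - 1.454z.
Stationarity requires all roots to lie outside the unit circle, i.e. |z| > 1 for every root.
This is linear in z: 1 + (-1.454) z = 0  =>  z = -1/(-1.454) = 0.687758,  |z| = 0.687758.
Moduli of all roots: 0.6878.
All moduli strictly greater than 1? No.
Verdict: Not stationary.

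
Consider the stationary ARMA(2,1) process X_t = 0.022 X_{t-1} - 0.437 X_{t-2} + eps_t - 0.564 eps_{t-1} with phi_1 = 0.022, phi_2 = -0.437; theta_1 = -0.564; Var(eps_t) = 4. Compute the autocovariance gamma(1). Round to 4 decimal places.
\gamma(1) = -1.4714

Multiply the model equation by X_{t-k} and take expectations. With theta_0 = psi_0 = 1 and psi_j the MA(infinity) weights, this gives
  gamma(k) - sum_i phi_i gamma(k-i) = c_k,
  c_k = sigma^2 * sum_{j=k..q} theta_j psi_{j-k}   (c_k = 0 for k > q),
using gamma(-m) = gamma(m).
psi-weights needed (psi_j = theta_j + sum_i phi_i psi_{j-i}):
  psi_1 = theta_1 + phi_1 = -0.564 + (0.022) = -0.542
Right-hand sides:
  c_0 = sigma^2 (1 + theta_1 psi_1) = 4 * (1 + (-0.564)(-0.542)) = 4 * 1.305688 = 5.222752
  c_1 = sigma^2 theta_1 = 4 * (-0.564) = -2.256
  c_2 = 0
Equations for k = 0, 1, 2 (AR order 2, c_2 = 0):
  (E0) gamma(0) = phi_1 gamma(1) + phi_2 gamma(2) + c_0
  (E1) gamma(1) = phi_1 gamma(0) + phi_2 gamma(1) + c_1
  (E2) gamma(2) = phi_1 gamma(1) + phi_2 gamma(0)
From (E1): gamma(1) = A gamma(0) + B with
  A = phi_1 / (1 - phi_2) = 0.022 / 1.437 = 0.01531,   B = c_1 / (1 - phi_2) = -2.256 / 1.437 = -1.569937.
Insert (E2) into (E0): gamma(0) (1 - phi_2^2) = phi_1 (1 + phi_2) gamma(1) + c_0.
  phi_1 (1 + phi_2) = (0.022)(0.563) = 0.012386,   1 - phi_2^2 = 0.809031.
Replace gamma(1) by A gamma(0) + B and collect gamma(0):
  gamma(0) [0.809031 - (0.012386)(0.01531)] = (0.012386)(-1.569937) + 5.222752
  gamma(0) * 0.808841 = 5.203307
  gamma(0) = 5.203307 / 0.808841 = 6.433037.
  gamma(1) = A gamma(0) + B = (0.01531)(6.433037) + (-1.569937) = -1.47145.
Therefore gamma(1) = -1.4714 (to 4 decimal places).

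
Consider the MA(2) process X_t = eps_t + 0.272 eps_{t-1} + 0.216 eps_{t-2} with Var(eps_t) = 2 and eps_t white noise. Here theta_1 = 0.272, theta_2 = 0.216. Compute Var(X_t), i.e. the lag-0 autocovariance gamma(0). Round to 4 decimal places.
\gamma(0) = 2.2413

For an MA(q) process X_t = eps_t + sum_i theta_i eps_{t-i} with
Var(eps_t) = sigma^2, the variance is
  gamma(0) = sigma^2 * (1 + sum_i theta_i^2).
  sum_i theta_i^2 = (0.272)^2 + (0.216)^2 = 0.073984 + 0.046656 = 0.12064.
  gamma(0) = 2 * (1 + 0.12064) = 2 * 1.12064 = 2.24128, which rounds to 2.2413.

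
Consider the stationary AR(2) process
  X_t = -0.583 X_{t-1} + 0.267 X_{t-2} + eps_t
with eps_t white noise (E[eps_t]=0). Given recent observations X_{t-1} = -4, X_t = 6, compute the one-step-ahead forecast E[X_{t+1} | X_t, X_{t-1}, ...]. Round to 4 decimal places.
E[X_{t+1} \mid \mathcal F_t] = -4.5660

For an AR(p) model X_t = c + sum_i phi_i X_{t-i} + eps_t, the
one-step-ahead conditional mean is
  E[X_{t+1} | X_t, ...] = c + sum_i phi_i X_{t+1-i}.
Substitute known values:
  E[X_{t+1} | ...] = (-0.583) * (6) + (0.267) * (-4)
                   = -4.5660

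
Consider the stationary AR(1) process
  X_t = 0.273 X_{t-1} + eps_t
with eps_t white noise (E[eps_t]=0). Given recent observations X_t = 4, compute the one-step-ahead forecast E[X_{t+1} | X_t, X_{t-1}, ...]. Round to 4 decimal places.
E[X_{t+1} \mid \mathcal F_t] = 1.0920

For an AR(p) model X_t = c + sum_i phi_i X_{t-i} + eps_t, the
one-step-ahead conditional mean is
  E[X_{t+1} | X_t, ...] = c + sum_i phi_i X_{t+1-i}.
Substitute known values:
  E[X_{t+1} | ...] = (0.273) * (4)
                   = 1.0920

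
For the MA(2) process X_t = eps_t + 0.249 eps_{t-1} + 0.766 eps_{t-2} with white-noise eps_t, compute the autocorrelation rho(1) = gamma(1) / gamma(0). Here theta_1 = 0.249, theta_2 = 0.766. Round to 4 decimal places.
\rho(1) = 0.2667

For an MA(q) process with theta_0 = 1, the autocovariance is
  gamma(k) = sigma^2 * sum_{i=0..q-k} theta_i * theta_{i+k},
and rho(k) = gamma(k) / gamma(0). Sigma^2 cancels.
  numerator   = (1)*(0.249) + (0.249)*(0.766) = 0.439734.
  denominator = (1)^2 + (0.249)^2 + (0.766)^2 = 1.648757.
  rho(1) = 0.439734 / 1.648757 = 0.2667.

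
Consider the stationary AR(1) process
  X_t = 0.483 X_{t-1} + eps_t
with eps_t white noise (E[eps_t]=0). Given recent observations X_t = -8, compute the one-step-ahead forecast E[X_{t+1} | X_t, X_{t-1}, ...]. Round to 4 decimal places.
E[X_{t+1} \mid \mathcal F_t] = -3.8640

For an AR(p) model X_t = c + sum_i phi_i X_{t-i} + eps_t, the
one-step-ahead conditional mean is
  E[X_{t+1} | X_t, ...] = c + sum_i phi_i X_{t+1-i}.
Substitute known values:
  E[X_{t+1} | ...] = (0.483) * (-8)
                   = -3.8640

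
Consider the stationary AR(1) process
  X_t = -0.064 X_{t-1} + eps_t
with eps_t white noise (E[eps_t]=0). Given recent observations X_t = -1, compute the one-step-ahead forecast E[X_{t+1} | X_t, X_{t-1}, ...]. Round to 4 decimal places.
E[X_{t+1} \mid \mathcal F_t] = 0.0640

For an AR(p) model X_t = c + sum_i phi_i X_{t-i} + eps_t, the
one-step-ahead conditional mean is
  E[X_{t+1} | X_t, ...] = c + sum_i phi_i X_{t+1-i}.
Substitute known values:
  E[X_{t+1} | ...] = (-0.064) * (-1)
                   = 0.0640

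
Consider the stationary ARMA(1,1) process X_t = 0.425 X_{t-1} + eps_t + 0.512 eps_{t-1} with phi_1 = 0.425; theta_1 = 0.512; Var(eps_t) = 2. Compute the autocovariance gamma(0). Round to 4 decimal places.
\gamma(0) = 4.1430

Multiply the model equation by X_{t-k} and take expectations. With theta_0 = psi_0 = 1 and psi_j the MA(infinity) weights, this gives
  gamma(k) - sum_i phi_i gamma(k-i) = c_k,
  c_k = sigma^2 * sum_{j=k..q} theta_j psi_{j-k}   (c_k = 0 for k > q),
using gamma(-m) = gamma(m).
psi-weights needed (psi_j = theta_j + sum_i phi_i psi_{j-i}):
  psi_1 = theta_1 + phi_1 = 0.512 + (0.425) = 0.937
Right-hand sides:
  c_0 = sigma^2 (1 + theta_1 psi_1) = 2 * (1 + (0.512)(0.937)) = 2 * 1.479744 = 2.959488
  c_1 = sigma^2 theta_1 = 2 * (0.512) = 1.024
  c_2 = 0
Equations for k = 0 and k = 1 (AR order 1):
  gamma(0) = phi_1 gamma(1) + c_0
  gamma(1) = phi_1 gamma(0) + c_1
Substituting the second into the first: gamma(0) (1 - phi_1^2) = c_0 + phi_1 c_1, so
  gamma(0) = (c_0 + phi_1 c_1) / (1 - phi_1^2) = (2.959488 + (0.425)(1.024)) / (1 - (0.425)^2) = 3.394688 / 0.819375 = 4.143021.
Therefore gamma(0) = 4.1430 (to 4 decimal places).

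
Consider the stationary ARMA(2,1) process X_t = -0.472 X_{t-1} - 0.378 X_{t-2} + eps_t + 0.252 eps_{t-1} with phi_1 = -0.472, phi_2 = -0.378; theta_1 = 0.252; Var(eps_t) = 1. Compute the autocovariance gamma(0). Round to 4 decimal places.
\gamma(0) = 1.1775

Multiply the model equation by X_{t-k} and take expectations. With theta_0 = psi_0 = 1 and psi_j the MA(infinity) weights, this gives
  gamma(k) - sum_i phi_i gamma(k-i) = c_k,
  c_k = sigma^2 * sum_{j=k..q} theta_j psi_{j-k}   (c_k = 0 for k > q),
using gamma(-m) = gamma(m).
psi-weights needed (psi_j = theta_j + sum_i phi_i psi_{j-i}):
  psi_1 = theta_1 + phi_1 = 0.252 + (-0.472) = -0.22
Right-hand sides:
  c_0 = sigma^2 (1 + theta_1 psi_1) = 1 * (1 + (0.252)(-0.22)) = 1 * 0.94456 = 0.94456
  c_1 = sigma^2 theta_1 = 1 * (0.252) = 0.252
  c_2 = 0
Equations for k = 0, 1, 2 (AR order 2, c_2 = 0):
  (E0) gamma(0) = phi_1 gamma(1) + phi_2 gamma(2) + c_0
  (E1) gamma(1) = phi_1 gamma(0) + phi_2 gamma(1) + c_1
  (E2) gamma(2) = phi_1 gamma(1) + phi_2 gamma(0)
From (E1): gamma(1) = A gamma(0) + B with
  A = phi_1 / (1 - phi_2) = -0.472 / 1.378 = -0.342525,   B = c_1 / (1 - phi_2) = 0.252 / 1.378 = 0.182874.
Insert (E2) into (E0): gamma(0) (1 - phi_2^2) = phi_1 (1 + phi_2) gamma(1) + c_0.
  phi_1 (1 + phi_2) = (-0.472)(0.622) = -0.293584,   1 - phi_2^2 = 0.857116.
Replace gamma(1) by A gamma(0) + B and collect gamma(0):
  gamma(0) [0.857116 - (-0.293584)(-0.342525)] = (-0.293584)(0.182874) + 0.94456
  gamma(0) * 0.756556 = 0.890871
  gamma(0) = 0.890871 / 0.756556 = 1.177535.
Therefore gamma(0) = 1.1775 (to 4 decimal places).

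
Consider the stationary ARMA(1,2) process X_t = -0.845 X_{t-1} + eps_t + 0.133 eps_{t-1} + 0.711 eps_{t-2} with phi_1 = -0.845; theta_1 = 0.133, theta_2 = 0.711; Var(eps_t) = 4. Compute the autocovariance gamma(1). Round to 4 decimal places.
\gamma(1) = -26.9512

Multiply the model equation by X_{t-k} and take expectations. With theta_0 = psi_0 = 1 and psi_j the MA(infinity) weights, this gives
  gamma(k) - sum_i phi_i gamma(k-i) = c_k,
  c_k = sigma^2 * sum_{j=k..q} theta_j psi_{j-k}   (c_k = 0 for k > q),
using gamma(-m) = gamma(m).
psi-weights needed (psi_j = theta_j + sum_i phi_i psi_{j-i}):
  psi_1 = theta_1 + phi_1 = 0.133 + (-0.845) = -0.712
  psi_2 = theta_2 + phi_1 psi_1 = 0.711 + (-0.845)(-0.712) = 1.31264
Right-hand sides:
  c_0 = sigma^2 (1 + theta_1 psi_1 + theta_2 psi_2) = 4 * (1 + (0.133)(-0.712) + (0.711)(1.31264)) = 4 * 1.838591 = 7.354364
  c_1 = sigma^2 (theta_1 + theta_2 psi_1) = 4 * (0.133 + (0.711)(-0.712)) = -1.492928
  c_2 = sigma^2 theta_2 = 4 * (0.711) = 2.844
Equations for k = 0 and k = 1 (AR order 1):
  gamma(0) = phi_1 gamma(1) + c_0
  gamma(1) = phi_1 gamma(0) + c_1
Substituting the second into the first: gamma(0) (1 - phi_1^2) = c_0 + phi_1 c_1, so
  gamma(0) = (c_0 + phi_1 c_1) / (1 - phi_1^2) = (7.354364 + (-0.845)(-1.492928)) / (1 - (-0.845)^2) = 8.615888 / 0.285975 = 30.128117.
  gamma(1) = phi_1 gamma(0) + c_1 = (-0.845)(30.128117) + (-1.492928) = -26.951187.
Therefore gamma(1) = -26.9512 (to 4 decimal places).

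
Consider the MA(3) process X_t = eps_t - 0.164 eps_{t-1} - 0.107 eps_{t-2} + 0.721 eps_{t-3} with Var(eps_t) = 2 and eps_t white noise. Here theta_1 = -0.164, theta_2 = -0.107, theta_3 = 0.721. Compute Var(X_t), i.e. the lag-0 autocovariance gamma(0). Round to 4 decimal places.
\gamma(0) = 3.1164

For an MA(q) process X_t = eps_t + sum_i theta_i eps_{t-i} with
Var(eps_t) = sigma^2, the variance is
  gamma(0) = sigma^2 * (1 + sum_i theta_i^2).
  sum_i theta_i^2 = (-0.164)^2 + (-0.107)^2 + (0.721)^2 = 0.026896 + 0.011449 + 0.519841 = 0.558186.
  gamma(0) = 2 * (1 + 0.558186) = 2 * 1.558186 = 3.116372, which rounds to 3.1164.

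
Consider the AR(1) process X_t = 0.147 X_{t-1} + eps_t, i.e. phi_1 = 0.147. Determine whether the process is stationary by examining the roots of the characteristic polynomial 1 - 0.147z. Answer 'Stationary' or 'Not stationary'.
\text{Stationary}

The AR(p) characteristic polynomial is P(z) = 1 - 0.147z.
Stationarity requires all roots to lie outside the unit circle, i.e. |z| > 1 for every root.
This is linear in z: 1 + (-0.147) z = 0  =>  z = -1/(-0.147) = 6.802721,  |z| = 6.802721.
Moduli of all roots: 6.8027.
All moduli strictly greater than 1? Yes.
Verdict: Stationary.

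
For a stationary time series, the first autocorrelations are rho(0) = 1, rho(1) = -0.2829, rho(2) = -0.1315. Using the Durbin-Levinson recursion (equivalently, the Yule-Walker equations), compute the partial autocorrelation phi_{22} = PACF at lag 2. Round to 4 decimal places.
\phi_{22} = -0.2299

The PACF at lag k is phi_{kk}, the last component of the solution
to the Yule-Walker system G_k phi = r_k where
  (G_k)_{ij} = rho(|i - j|), (r_k)_i = rho(i), i,j = 1..k.
Equivalently, Durbin-Levinson gives phi_{kk} iteratively:
  phi_{11} = rho(1)
  phi_{kk} = [rho(k) - sum_{j=1..k-1} phi_{k-1,j} rho(k-j)]
            / [1 - sum_{j=1..k-1} phi_{k-1,j} rho(j)],
  phi_{k,j} = phi_{k-1,j} - phi_{kk} phi_{k-1,k-j},  j = 1..k-1.
Step k = 1:
  phi_11 = rho(1) = -0.2829.
Step k = 2:
  phi_22 = [rho(2) - phi_11 rho(1)] / [1 - phi_11 rho(1)] = [-0.1315 - (-0.2829)(-0.2829)] / [1 - (-0.2829)(-0.2829)]
         = -0.21153241 / 0.91996759 = -0.2299.
Therefore phi_{22} = -0.2299.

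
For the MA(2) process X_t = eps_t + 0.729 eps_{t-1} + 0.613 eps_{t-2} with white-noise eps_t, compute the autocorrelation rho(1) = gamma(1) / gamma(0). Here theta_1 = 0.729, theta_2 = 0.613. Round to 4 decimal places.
\rho(1) = 0.6165

For an MA(q) process with theta_0 = 1, the autocovariance is
  gamma(k) = sigma^2 * sum_{i=0..q-k} theta_i * theta_{i+k},
and rho(k) = gamma(k) / gamma(0). Sigma^2 cancels.
  numerator   = (1)*(0.729) + (0.729)*(0.613) = 1.175877.
  denominator = (1)^2 + (0.729)^2 + (0.613)^2 = 1.90721.
  rho(1) = 1.175877 / 1.90721 = 0.6165.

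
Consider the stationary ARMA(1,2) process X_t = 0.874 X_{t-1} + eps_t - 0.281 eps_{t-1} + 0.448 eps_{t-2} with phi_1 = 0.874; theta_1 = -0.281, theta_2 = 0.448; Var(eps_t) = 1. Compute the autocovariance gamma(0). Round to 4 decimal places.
\gamma(0) = 5.3059

Multiply the model equation by X_{t-k} and take expectations. With theta_0 = psi_0 = 1 and psi_j the MA(infinity) weights, this gives
  gamma(k) - sum_i phi_i gamma(k-i) = c_k,
  c_k = sigma^2 * sum_{j=k..q} theta_j psi_{j-k}   (c_k = 0 for k > q),
using gamma(-m) = gamma(m).
psi-weights needed (psi_j = theta_j + sum_i phi_i psi_{j-i}):
  psi_1 = theta_1 + phi_1 = -0.281 + (0.874) = 0.593
  psi_2 = theta_2 + phi_1 psi_1 = 0.448 + (0.874)(0.593) = 0.966282
Right-hand sides:
  c_0 = sigma^2 (1 + theta_1 psi_1 + theta_2 psi_2) = 1 * (1 + (-0.281)(0.593) + (0.448)(0.966282)) = 1 * 1.266261 = 1.266261
  c_1 = sigma^2 (theta_1 + theta_2 psi_1) = 1 * (-0.281 + (0.448)(0.593)) = -0.015336
  c_2 = sigma^2 theta_2 = 1 * (0.448) = 0.448
Equations for k = 0 and k = 1 (AR order 1):
  gamma(0) = phi_1 gamma(1) + c_0
  gamma(1) = phi_1 gamma(0) + c_1
Substituting the second into the first: gamma(0) (1 - phi_1^2) = c_0 + phi_1 c_1, so
  gamma(0) = (c_0 + phi_1 c_1) / (1 - phi_1^2) = (1.266261 + (0.874)(-0.015336)) / (1 - (0.874)^2) = 1.252858 / 0.236124 = 5.305931.
Therefore gamma(0) = 5.3059 (to 4 decimal places).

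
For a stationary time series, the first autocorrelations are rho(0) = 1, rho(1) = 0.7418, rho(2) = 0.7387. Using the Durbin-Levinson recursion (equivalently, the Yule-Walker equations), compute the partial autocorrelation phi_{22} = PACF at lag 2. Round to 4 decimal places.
\phi_{22} = 0.4190

The PACF at lag k is phi_{kk}, the last component of the solution
to the Yule-Walker system G_k phi = r_k where
  (G_k)_{ij} = rho(|i - j|), (r_k)_i = rho(i), i,j = 1..k.
Equivalently, Durbin-Levinson gives phi_{kk} iteratively:
  phi_{11} = rho(1)
  phi_{kk} = [rho(k) - sum_{j=1..k-1} phi_{k-1,j} rho(k-j)]
            / [1 - sum_{j=1..k-1} phi_{k-1,j} rho(j)],
  phi_{k,j} = phi_{k-1,j} - phi_{kk} phi_{k-1,k-j},  j = 1..k-1.
Step k = 1:
  phi_11 = rho(1) = 0.7418.
Step k = 2:
  phi_22 = [rho(2) - phi_11 rho(1)] / [1 - phi_11 rho(1)] = [0.7387 - (0.7418)(0.7418)] / [1 - (0.7418)(0.7418)]
         = 0.18843276 / 0.44973276 = 0.419.
Therefore phi_{22} = 0.4190.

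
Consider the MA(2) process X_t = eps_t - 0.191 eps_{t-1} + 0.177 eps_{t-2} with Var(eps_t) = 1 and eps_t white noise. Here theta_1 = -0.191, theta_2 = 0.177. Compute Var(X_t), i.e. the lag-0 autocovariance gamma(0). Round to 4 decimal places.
\gamma(0) = 1.0678

For an MA(q) process X_t = eps_t + sum_i theta_i eps_{t-i} with
Var(eps_t) = sigma^2, the variance is
  gamma(0) = sigma^2 * (1 + sum_i theta_i^2).
  sum_i theta_i^2 = (-0.191)^2 + (0.177)^2 = 0.036481 + 0.031329 = 0.06781.
  gamma(0) = 1 * (1 + 0.06781) = 1 * 1.06781 = 1.06781, which rounds to 1.0678.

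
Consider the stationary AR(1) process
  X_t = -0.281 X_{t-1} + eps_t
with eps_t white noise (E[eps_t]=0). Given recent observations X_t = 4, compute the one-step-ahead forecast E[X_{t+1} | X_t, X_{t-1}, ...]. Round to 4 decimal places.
E[X_{t+1} \mid \mathcal F_t] = -1.1240

For an AR(p) model X_t = c + sum_i phi_i X_{t-i} + eps_t, the
one-step-ahead conditional mean is
  E[X_{t+1} | X_t, ...] = c + sum_i phi_i X_{t+1-i}.
Substitute known values:
  E[X_{t+1} | ...] = (-0.281) * (4)
                   = -1.1240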